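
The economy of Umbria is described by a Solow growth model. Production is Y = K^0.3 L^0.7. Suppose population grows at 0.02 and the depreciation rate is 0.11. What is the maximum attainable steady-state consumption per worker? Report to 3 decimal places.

c_gold ≈ 1.002

The effective depreciation rate is n + δ = 0.02 + 0.11 = 0.13.
Maximizing c = f(k) − (n+δ)·k gives f'(k) = n+δ, i.e. 0.3·k^(0.3−1) = 0.13, so k_gold = (0.3/0.13)^(1/0.7) ≈ 3.3024.
y_gold = 3.3024^0.3 ≈ 1.4310.
c_gold = y_gold − (n+δ)·k_gold = 1.4310 − 0.13·3.3024 ≈ 1.0017.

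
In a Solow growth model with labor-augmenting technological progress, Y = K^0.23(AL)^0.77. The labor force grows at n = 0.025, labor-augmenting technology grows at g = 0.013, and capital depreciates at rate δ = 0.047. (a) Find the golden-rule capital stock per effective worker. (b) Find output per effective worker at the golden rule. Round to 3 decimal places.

Break-even investment rate: n + g + δ = 0.025 + 0.013 + 0.047 = 0.085.
Maximizing c = f(k) − (n+g+δ)·k gives f'(k) = n+g+δ, i.e. 0.23·k^(0.23−1) = 0.085, so k_gold = (0.23/0.085)^(1/0.77) ≈ 3.6428.
y_gold = 3.6428^0.23 ≈ 1.3463.

(a) k_gold ≈ 3.643; (b) y_gold ≈ 1.346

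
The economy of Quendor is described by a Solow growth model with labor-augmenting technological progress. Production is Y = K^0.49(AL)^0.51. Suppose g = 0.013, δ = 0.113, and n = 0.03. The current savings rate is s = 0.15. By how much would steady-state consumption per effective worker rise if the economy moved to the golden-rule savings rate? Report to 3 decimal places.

The effective depreciation rate is n + g + δ = 0.03 + 0.013 + 0.113 = 0.156.
Current steady state (s = 0.15): k* = (0.15/0.156)^(1/0.51) ≈ 0.9260, y* = 0.9260^0.49 ≈ 0.9630, c* = (1−0.15)·0.9630 ≈ 0.8186.
Golden rule sets MPK = n+g+δ: 0.49·k^(0.49−1) = 0.156, so k_gold = (0.49/0.156)^(1/0.51) ≈ 9.4330.
y_gold = 9.4330^0.49 ≈ 3.0032, c_gold = y_gold − 0.156·k_gold ≈ 1.5316.
Gain: Δc = 1.5316 − 0.8186 ≈ 0.7130.

Δc ≈ 0.713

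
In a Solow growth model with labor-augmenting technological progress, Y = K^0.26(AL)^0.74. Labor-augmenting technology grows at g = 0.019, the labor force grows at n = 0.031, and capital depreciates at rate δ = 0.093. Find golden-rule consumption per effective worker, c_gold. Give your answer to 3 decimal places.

n + g + δ = 0.031 + 0.019 + 0.093 = 0.143.
Golden rule sets MPK = n+g+δ: 0.26·k^(0.26−1) = 0.143, so k_gold = (0.26/0.143)^(1/0.74) ≈ 2.2432.
y_gold = 2.2432^0.26 ≈ 1.2337.
c_gold = y_gold − (n+g+δ)·k_gold = 1.2337 − 0.143·2.2432 ≈ 0.9130.

c_gold ≈ 0.913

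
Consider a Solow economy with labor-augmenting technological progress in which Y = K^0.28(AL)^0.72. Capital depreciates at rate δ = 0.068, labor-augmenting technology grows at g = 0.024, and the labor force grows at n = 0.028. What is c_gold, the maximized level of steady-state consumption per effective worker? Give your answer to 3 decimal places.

n + g + δ = 0.028 + 0.024 + 0.068 = 0.12.
At the golden rule the marginal product of capital equals n+g+δ: 0.28·k^(0.28−1) = 0.12. Solving, k_gold = (0.28/0.12)^(1/0.72) ≈ 3.2440.
y_gold = 3.2440^0.28 ≈ 1.3903.
c_gold = y_gold − (n+g+δ)·k_gold = 1.3903 − 0.12·3.2440 ≈ 1.0010.

c_gold ≈ 1.001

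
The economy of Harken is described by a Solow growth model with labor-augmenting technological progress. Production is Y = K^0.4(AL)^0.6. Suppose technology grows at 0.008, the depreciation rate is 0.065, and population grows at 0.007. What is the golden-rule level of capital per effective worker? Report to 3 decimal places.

Capital per effective worker breaks even when investment replaces (n + g + δ)·k; here n + g + δ = 0.08.
At the golden rule the marginal product of capital equals n+g+δ: 0.4·k^(0.4−1) = 0.08. Solving, k_gold = (0.4/0.08)^(1/0.6) ≈ 14.6201.

k_gold ≈ 14.620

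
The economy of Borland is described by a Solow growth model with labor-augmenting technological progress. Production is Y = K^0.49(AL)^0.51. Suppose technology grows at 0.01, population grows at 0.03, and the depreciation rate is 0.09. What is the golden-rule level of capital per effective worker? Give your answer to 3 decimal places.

n + g + δ = 0.03 + 0.01 + 0.09 = 0.13.
Setting f'(k) = n+g+δ gives 0.49·k^(0.49−1) = 0.13, hence k_gold = (0.49/0.13)^(1/0.51) ≈ 13.4868.

k_gold ≈ 13.487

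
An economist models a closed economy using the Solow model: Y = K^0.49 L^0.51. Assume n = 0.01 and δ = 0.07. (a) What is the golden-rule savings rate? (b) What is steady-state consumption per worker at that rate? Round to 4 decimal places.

The effective depreciation rate is n + δ = 0.01 + 0.07 = 0.08.
For Cobb-Douglas, s_gold equals capital's share: s_gold = 0.49.
At the golden rule the marginal product of capital equals n+δ: 0.49·k^(0.49−1) = 0.08. Solving, k_gold = (0.49/0.08)^(1/0.51) ≈ 34.9418.
y_gold = 34.9418^0.49 ≈ 5.7048; c_gold = (1−0.49)·y_gold ≈ 2.9094.

(a) s_gold = 0.4900; (b) c_gold ≈ 2.9094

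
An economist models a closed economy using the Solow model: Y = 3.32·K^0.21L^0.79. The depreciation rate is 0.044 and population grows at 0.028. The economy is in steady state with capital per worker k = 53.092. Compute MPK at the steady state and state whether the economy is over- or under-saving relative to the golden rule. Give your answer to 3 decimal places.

over-saving; MPK ≈ 0.030

The effective depreciation rate is n + δ = 0.028 + 0.044 = 0.072.
MPK = 0.21·3.32·k^(0.21−1) = 0.21·3.32·53.092^(-0.79) ≈ 0.0302.
MPK < 0.072, so the economy is dynamically inefficient (over-saving).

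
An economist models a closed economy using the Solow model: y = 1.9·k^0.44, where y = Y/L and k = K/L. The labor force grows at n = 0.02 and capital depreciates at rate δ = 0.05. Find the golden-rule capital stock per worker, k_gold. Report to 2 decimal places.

k_gold ≈ 83.83

n + δ = 0.02 + 0.05 = 0.07.
At the golden rule the marginal product of capital equals n+δ: 0.44·1.9·k^(0.44−1) = 0.07. Solving, k_gold = (0.44·1.9/0.07)^(1/0.56) ≈ 83.8316.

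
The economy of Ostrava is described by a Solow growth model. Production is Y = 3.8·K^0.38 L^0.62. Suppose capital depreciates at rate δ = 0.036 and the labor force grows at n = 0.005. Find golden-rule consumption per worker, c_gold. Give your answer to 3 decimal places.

The effective depreciation rate is n + δ = 0.005 + 0.036 = 0.041.
At the golden rule the marginal product of capital equals n+δ: 0.38·3.8·k^(0.38−1) = 0.041. Solving, k_gold = (0.38·3.8/0.041)^(1/0.62) ≈ 312.4725.
y_gold = 3.8·312.4725^0.38 ≈ 33.7141.
c_gold = y_gold − (n+δ)·k_gold = 33.7141 − 0.041·312.4725 ≈ 20.9028.

c_gold ≈ 20.903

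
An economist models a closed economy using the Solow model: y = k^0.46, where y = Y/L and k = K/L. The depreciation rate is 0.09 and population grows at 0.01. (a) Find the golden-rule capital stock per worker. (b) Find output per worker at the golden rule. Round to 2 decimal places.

(a) k_gold ≈ 16.88; (b) y_gold ≈ 3.67

The effective depreciation rate is n + δ = 0.01 + 0.09 = 0.1.
Maximizing c = f(k) − (n+δ)·k gives f'(k) = n+δ, i.e. 0.46·k^(0.46−1) = 0.1, so k_gold = (0.46/0.1)^(1/0.54) ≈ 16.8783.
y_gold = 16.8783^0.46 ≈ 3.6692.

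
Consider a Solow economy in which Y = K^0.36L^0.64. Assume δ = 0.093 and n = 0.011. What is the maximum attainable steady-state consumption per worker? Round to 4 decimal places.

c_gold ≈ 1.2868

The effective depreciation rate is n + δ = 0.011 + 0.093 = 0.104.
At the golden rule the marginal product of capital equals n+δ: 0.36·k^(0.36−1) = 0.104. Solving, k_gold = (0.36/0.104)^(1/0.64) ≈ 6.9600.
y_gold = 6.9600^0.36 ≈ 2.0107.
c_gold = y_gold − (n+δ)·k_gold = 2.0107 − 0.104·6.9600 ≈ 1.2868.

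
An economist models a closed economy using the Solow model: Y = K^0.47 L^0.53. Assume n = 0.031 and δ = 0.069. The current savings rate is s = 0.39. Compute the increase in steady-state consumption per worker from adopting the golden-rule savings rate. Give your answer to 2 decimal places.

The effective depreciation rate is n + δ = 0.031 + 0.069 = 0.1.
Current steady state (s = 0.39): k* = (0.39/0.1)^(1/0.53) ≈ 13.0382, y* = 13.0382^0.47 ≈ 3.3431, c* = (1−0.39)·3.3431 ≈ 2.0393.
Setting f'(k) = n+δ gives 0.47·k^(0.47−1) = 0.1, hence k_gold = (0.47/0.1)^(1/0.53) ≈ 18.5400.
y_gold = 18.5400^0.47 ≈ 3.9447, c_gold = y_gold − 0.1·k_gold ≈ 2.0907.
Gain: Δc = 2.0907 − 2.0393 ≈ 0.0514.

Δc ≈ 0.05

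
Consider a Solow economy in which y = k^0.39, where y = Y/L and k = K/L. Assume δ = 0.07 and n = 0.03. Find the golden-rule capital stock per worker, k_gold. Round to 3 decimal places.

Break-even investment rate: n + δ = 0.03 + 0.07 = 0.1.
Golden rule sets MPK = n+δ: 0.39·k^(0.39−1) = 0.1, so k_gold = (0.39/0.1)^(1/0.61) ≈ 9.3102.

k_gold ≈ 9.310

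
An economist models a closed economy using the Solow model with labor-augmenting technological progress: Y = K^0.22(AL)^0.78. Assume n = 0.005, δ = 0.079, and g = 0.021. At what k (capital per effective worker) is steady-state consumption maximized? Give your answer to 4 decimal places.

k_gold ≈ 2.5813

Break-even investment rate: n + g + δ = 0.005 + 0.021 + 0.079 = 0.105.
Golden rule sets MPK = n+g+δ: 0.22·k^(0.22−1) = 0.105, so k_gold = (0.22/0.105)^(1/0.78) ≈ 2.5813.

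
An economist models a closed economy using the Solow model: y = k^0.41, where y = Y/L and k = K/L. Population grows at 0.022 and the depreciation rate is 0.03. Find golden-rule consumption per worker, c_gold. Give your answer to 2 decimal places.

Capital per worker breaks even when investment replaces (n + δ)·k; here n + δ = 0.052.
At the golden rule the marginal product of capital equals n+δ: 0.41·k^(0.41−1) = 0.052. Solving, k_gold = (0.41/0.052)^(1/0.59) ≈ 33.1106.
y_gold = 33.1106^0.41 ≈ 4.1994.
c_gold = y_gold − (n+δ)·k_gold = 4.1994 − 0.052·33.1106 ≈ 2.4776.

c_gold ≈ 2.48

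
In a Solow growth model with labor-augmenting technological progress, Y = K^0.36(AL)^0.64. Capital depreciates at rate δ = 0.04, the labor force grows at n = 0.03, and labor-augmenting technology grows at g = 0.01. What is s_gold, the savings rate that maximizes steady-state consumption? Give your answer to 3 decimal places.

Capital per effective worker breaks even when investment replaces (n + g + δ)·k; here n + g + δ = 0.08.
At the golden rule MPK = n+g+δ, and in any Cobb-Douglas steady state s = (n+g+δ)·k/y = MPK·k/y = capital's share 0.36.

s_gold = 0.360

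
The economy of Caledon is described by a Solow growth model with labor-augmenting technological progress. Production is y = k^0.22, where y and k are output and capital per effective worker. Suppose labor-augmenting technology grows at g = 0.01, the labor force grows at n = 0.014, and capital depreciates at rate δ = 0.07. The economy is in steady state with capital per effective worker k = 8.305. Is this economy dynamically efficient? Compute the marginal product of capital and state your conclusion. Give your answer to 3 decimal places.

Break-even investment rate: n + g + δ = 0.014 + 0.01 + 0.07 = 0.094.
MPK = 0.22·k^(0.22−1) = 0.22·8.305^(-0.78) ≈ 0.0422.
MPK < 0.094, so the economy is dynamically inefficient (over-saving).

dynamically inefficient; MPK ≈ 0.042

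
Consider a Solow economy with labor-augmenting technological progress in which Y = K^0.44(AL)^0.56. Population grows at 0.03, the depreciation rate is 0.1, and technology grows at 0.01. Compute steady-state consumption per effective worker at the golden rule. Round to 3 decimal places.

c_gold ≈ 1.377

n + g + δ = 0.03 + 0.01 + 0.1 = 0.14.
Maximizing c = f(k) − (n+g+δ)·k gives f'(k) = n+g+δ, i.e. 0.44·k^(0.44−1) = 0.14, so k_gold = (0.44/0.14)^(1/0.56) ≈ 7.7282.
y_gold = 7.7282^0.44 ≈ 2.4590.
c_gold = y_gold − (n+g+δ)·k_gold = 2.4590 − 0.14·7.7282 ≈ 1.3770.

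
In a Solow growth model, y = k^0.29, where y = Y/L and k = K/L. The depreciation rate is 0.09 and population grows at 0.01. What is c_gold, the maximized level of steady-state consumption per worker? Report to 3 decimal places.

The effective depreciation rate is n + δ = 0.01 + 0.09 = 0.1.
At the golden rule the marginal product of capital equals n+δ: 0.29·k^(0.29−1) = 0.1. Solving, k_gold = (0.29/0.1)^(1/0.71) ≈ 4.4799.
y_gold = 4.4799^0.29 ≈ 1.5448.
c_gold = y_gold − (n+δ)·k_gold = 1.5448 − 0.1·4.4799 ≈ 1.0968.

c_gold ≈ 1.097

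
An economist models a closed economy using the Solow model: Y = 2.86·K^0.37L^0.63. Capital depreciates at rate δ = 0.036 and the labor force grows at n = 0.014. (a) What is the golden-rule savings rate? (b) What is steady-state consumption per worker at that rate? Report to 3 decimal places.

Break-even investment rate: n + δ = 0.014 + 0.036 = 0.05.
For Cobb-Douglas, s_gold equals capital's share: s_gold = 0.37.
Maximizing c = f(k) − (n+δ)·k gives f'(k) = n+δ, i.e. 0.37·2.86·k^(0.37−1) = 0.05, so k_gold = (0.37·2.86/0.05)^(1/0.63) ≈ 127.0935.
y_gold = 2.86·127.0935^0.37 ≈ 17.1748; c_gold = (1−0.37)·y_gold ≈ 10.8201.

(a) s_gold = 0.370; (b) c_gold ≈ 10.820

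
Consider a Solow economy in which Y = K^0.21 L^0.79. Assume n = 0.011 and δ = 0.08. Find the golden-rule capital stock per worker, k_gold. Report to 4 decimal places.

k_gold ≈ 2.8822

Break-even investment rate: n + δ = 0.011 + 0.08 = 0.091.
Golden rule sets MPK = n+δ: 0.21·k^(0.21−1) = 0.091, so k_gold = (0.21/0.091)^(1/0.79) ≈ 2.8822.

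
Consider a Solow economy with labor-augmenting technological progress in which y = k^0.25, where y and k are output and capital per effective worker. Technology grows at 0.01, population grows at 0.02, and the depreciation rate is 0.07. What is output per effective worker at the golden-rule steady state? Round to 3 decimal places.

y_gold ≈ 1.357

Break-even investment rate: n + g + δ = 0.02 + 0.01 + 0.07 = 0.1.
Setting f'(k) = n+g+δ gives 0.25·k^(0.25−1) = 0.1, hence k_gold = (0.25/0.1)^(1/0.75) ≈ 3.3930.
Output: y_gold = k_gold^0.25 = 3.3930^0.25 ≈ 1.3572.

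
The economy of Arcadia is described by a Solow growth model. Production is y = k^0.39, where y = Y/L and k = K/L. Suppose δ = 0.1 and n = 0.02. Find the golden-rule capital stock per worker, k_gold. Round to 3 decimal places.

k_gold ≈ 6.905

n + δ = 0.02 + 0.1 = 0.12.
Golden rule sets MPK = n+δ: 0.39·k^(0.39−1) = 0.12, so k_gold = (0.39/0.12)^(1/0.61) ≈ 6.9048.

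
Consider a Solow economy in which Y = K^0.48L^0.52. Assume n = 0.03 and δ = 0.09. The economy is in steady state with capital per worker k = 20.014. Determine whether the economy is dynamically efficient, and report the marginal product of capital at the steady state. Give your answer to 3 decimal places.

Capital per worker breaks even when investment replaces (n + δ)·k; here n + δ = 0.12.
MPK = 0.48·k^(0.48−1) = 0.48·20.014^(-0.52) ≈ 0.1011.
MPK < 0.12, so the economy is dynamically inefficient (over-saving).

dynamically inefficient; MPK ≈ 0.101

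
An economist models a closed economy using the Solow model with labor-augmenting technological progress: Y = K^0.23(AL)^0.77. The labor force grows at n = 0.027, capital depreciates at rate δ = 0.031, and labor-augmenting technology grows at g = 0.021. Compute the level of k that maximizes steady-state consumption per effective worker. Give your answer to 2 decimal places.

Break-even investment rate: n + g + δ = 0.027 + 0.021 + 0.031 = 0.079.
At the golden rule the marginal product of capital equals n+g+δ: 0.23·k^(0.23−1) = 0.079. Solving, k_gold = (0.23/0.079)^(1/0.77) ≈ 4.0062.

k_gold ≈ 4.01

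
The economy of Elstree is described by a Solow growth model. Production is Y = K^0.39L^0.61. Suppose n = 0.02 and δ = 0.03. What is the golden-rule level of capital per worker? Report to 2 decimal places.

k_gold ≈ 29.00

Capital per worker breaks even when investment replaces (n + δ)·k; here n + δ = 0.05.
At the golden rule the marginal product of capital equals n+δ: 0.39·k^(0.39−1) = 0.05. Solving, k_gold = (0.39/0.05)^(1/0.61) ≈ 29.0035.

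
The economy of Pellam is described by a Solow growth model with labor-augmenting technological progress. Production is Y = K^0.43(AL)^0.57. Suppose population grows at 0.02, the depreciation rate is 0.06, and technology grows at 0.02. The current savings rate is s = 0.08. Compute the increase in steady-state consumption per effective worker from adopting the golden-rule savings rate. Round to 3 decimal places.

Δc ≈ 0.936

n + g + δ = 0.02 + 0.02 + 0.06 = 0.1.
Current steady state (s = 0.08): k* = (0.08/0.1)^(1/0.57) ≈ 0.6761, y* = 0.6761^0.43 ≈ 0.8451, c* = (1−0.08)·0.8451 ≈ 0.7775.
Maximizing c = f(k) − (n+g+δ)·k gives f'(k) = n+g+δ, i.e. 0.43·k^(0.43−1) = 0.1, so k_gold = (0.43/0.1)^(1/0.57) ≈ 12.9225.
y_gold = 12.9225^0.43 ≈ 3.0052, c_gold = y_gold − 0.1·k_gold ≈ 1.7130.
Gain: Δc = 1.7130 − 0.7775 ≈ 0.9355.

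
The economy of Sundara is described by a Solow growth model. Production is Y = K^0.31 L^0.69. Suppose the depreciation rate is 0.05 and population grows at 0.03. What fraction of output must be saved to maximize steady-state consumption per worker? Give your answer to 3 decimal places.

Break-even investment rate: n + δ = 0.03 + 0.05 = 0.08.
At the golden rule MPK = n+δ, and in any Cobb-Douglas steady state s = (n+δ)·k/y = MPK·k/y = capital's share 0.31.

s_gold = 0.310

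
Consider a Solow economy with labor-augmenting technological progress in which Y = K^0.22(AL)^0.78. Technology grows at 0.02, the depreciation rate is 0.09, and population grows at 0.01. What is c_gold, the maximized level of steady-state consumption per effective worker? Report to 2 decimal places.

c_gold ≈ 0.93

n + g + δ = 0.01 + 0.02 + 0.09 = 0.12.
At the golden rule the marginal product of capital equals n+g+δ: 0.22·k^(0.22−1) = 0.12. Solving, k_gold = (0.22/0.12)^(1/0.78) ≈ 2.1751.
y_gold = 2.1751^0.22 ≈ 1.1864.
c_gold = y_gold − (n+g+δ)·k_gold = 1.1864 − 0.12·2.1751 ≈ 0.9254.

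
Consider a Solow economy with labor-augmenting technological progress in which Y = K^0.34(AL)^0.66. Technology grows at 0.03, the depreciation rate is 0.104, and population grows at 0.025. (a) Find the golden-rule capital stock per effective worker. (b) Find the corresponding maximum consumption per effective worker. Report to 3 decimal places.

(a) k_gold ≈ 3.163; (b) c_gold ≈ 0.976

Break-even investment rate: n + g + δ = 0.025 + 0.03 + 0.104 = 0.159.
Maximizing c = f(k) − (n+g+δ)·k gives f'(k) = n+g+δ, i.e. 0.34·k^(0.34−1) = 0.159, so k_gold = (0.34/0.159)^(1/0.66) ≈ 3.1632.
y_gold = 3.1632^0.34 ≈ 1.4793; c_gold = y_gold − 0.159·k_gold ≈ 0.9763.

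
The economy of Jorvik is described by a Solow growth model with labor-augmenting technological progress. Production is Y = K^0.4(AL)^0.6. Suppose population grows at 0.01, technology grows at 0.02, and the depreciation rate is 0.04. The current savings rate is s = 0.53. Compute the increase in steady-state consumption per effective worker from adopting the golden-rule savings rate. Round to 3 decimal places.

Capital per effective worker breaks even when investment replaces (n + g + δ)·k; here n + g + δ = 0.07.
Current steady state (s = 0.53): k* = (0.53/0.07)^(1/0.6) ≈ 29.1942, y* = 29.1942^0.4 ≈ 3.8558, c* = (1−0.53)·3.8558 ≈ 1.8122.
At the golden rule the marginal product of capital equals n+g+δ: 0.4·k^(0.4−1) = 0.07. Solving, k_gold = (0.4/0.07)^(1/0.6) ≈ 18.2643.
y_gold = 18.2643^0.4 ≈ 3.1963, c_gold = y_gold − 0.07·k_gold ≈ 1.9178.
Gain: Δc = 1.9178 − 1.8122 ≈ 0.1055.

Δc ≈ 0.106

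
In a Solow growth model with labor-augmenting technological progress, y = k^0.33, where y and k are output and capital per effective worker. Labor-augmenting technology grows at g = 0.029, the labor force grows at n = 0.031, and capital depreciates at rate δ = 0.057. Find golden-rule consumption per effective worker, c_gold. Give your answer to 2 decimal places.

n + g + δ = 0.031 + 0.029 + 0.057 = 0.117.
At the golden rule the marginal product of capital equals n+g+δ: 0.33·k^(0.33−1) = 0.117. Solving, k_gold = (0.33/0.117)^(1/0.67) ≈ 4.7004.
y_gold = 4.7004^0.33 ≈ 1.6665.
c_gold = y_gold − (n+g+δ)·k_gold = 1.6665 − 0.117·4.7004 ≈ 1.1166.

c_gold ≈ 1.12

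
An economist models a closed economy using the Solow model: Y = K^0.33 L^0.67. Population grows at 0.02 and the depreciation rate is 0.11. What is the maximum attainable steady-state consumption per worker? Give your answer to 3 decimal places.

Break-even investment rate: n + δ = 0.02 + 0.11 = 0.13.
Setting f'(k) = n+δ gives 0.33·k^(0.33−1) = 0.13, hence k_gold = (0.33/0.13)^(1/0.67) ≈ 4.0164.
y_gold = 4.0164^0.33 ≈ 1.5822.
c_gold = y_gold − (n+δ)·k_gold = 1.5822 − 0.13·4.0164 ≈ 1.0601.

c_gold ≈ 1.060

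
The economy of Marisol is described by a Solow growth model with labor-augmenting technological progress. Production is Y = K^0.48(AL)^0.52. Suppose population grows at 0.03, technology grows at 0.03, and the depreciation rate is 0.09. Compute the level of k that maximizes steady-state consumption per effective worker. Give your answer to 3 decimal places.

The effective depreciation rate is n + g + δ = 0.03 + 0.03 + 0.09 = 0.15.
Setting f'(k) = n+g+δ gives 0.48·k^(0.48−1) = 0.15, hence k_gold = (0.48/0.15)^(1/0.52) ≈ 9.3636.

k_gold ≈ 9.364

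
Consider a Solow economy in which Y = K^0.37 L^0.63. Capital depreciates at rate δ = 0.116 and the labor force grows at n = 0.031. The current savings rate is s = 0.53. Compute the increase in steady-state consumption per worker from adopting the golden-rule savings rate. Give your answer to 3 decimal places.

Δc ≈ 0.085

n + δ = 0.031 + 0.116 = 0.147.
Current steady state (s = 0.53): k* = (0.53/0.147)^(1/0.63) ≈ 7.6570, y* = 7.6570^0.37 ≈ 2.1237, c* = (1−0.53)·2.1237 ≈ 0.9982.
Maximizing c = f(k) − (n+δ)·k gives f'(k) = n+δ, i.e. 0.37·k^(0.37−1) = 0.147, so k_gold = (0.37/0.147)^(1/0.63) ≈ 4.3284.
y_gold = 4.3284^0.37 ≈ 1.7196, c_gold = y_gold − 0.147·k_gold ≈ 1.0834.
Gain: Δc = 1.0834 − 0.9982 ≈ 0.0852.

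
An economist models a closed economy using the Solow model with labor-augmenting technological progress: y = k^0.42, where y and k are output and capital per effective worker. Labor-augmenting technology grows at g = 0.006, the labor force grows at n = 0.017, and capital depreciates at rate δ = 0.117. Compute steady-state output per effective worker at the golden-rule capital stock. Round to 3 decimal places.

y_gold ≈ 2.216

n + g + δ = 0.017 + 0.006 + 0.117 = 0.14.
Golden rule sets MPK = n+g+δ: 0.42·k^(0.42−1) = 0.14, so k_gold = (0.42/0.14)^(1/0.58) ≈ 6.6470.
Output: y_gold = k_gold^0.42 = 6.6470^0.42 ≈ 2.2157.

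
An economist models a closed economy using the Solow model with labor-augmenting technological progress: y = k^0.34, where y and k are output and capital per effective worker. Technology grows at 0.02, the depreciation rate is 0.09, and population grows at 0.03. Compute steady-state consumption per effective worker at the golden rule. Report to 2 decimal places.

The effective depreciation rate is n + g + δ = 0.03 + 0.02 + 0.09 = 0.14.
Golden rule sets MPK = n+g+δ: 0.34·k^(0.34−1) = 0.14, so k_gold = (0.34/0.14)^(1/0.66) ≈ 3.8359.
y_gold = 3.8359^0.34 ≈ 1.5795.
c_gold = y_gold − (n+g+δ)·k_gold = 1.5795 − 0.14·3.8359 ≈ 1.0425.

c_gold ≈ 1.04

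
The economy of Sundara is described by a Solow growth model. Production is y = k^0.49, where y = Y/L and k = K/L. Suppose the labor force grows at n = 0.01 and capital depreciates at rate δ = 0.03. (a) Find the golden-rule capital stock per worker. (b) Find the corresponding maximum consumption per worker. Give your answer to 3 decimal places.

(a) k_gold ≈ 136.019; (b) c_gold ≈ 5.663

The effective depreciation rate is n + δ = 0.01 + 0.03 = 0.04.
Maximizing c = f(k) − (n+δ)·k gives f'(k) = n+δ, i.e. 0.49·k^(0.49−1) = 0.04, so k_gold = (0.49/0.04)^(1/0.51) ≈ 136.0192.
y_gold = 136.0192^0.49 ≈ 11.1036; c_gold = y_gold − 0.04·k_gold ≈ 5.6628.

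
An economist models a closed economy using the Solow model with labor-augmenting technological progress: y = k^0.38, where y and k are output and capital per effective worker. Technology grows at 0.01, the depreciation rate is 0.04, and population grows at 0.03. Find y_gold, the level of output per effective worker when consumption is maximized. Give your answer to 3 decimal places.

y_gold ≈ 2.599

Capital per effective worker breaks even when investment replaces (n + g + δ)·k; here n + g + δ = 0.08.
Setting f'(k) = n+g+δ gives 0.38·k^(0.38−1) = 0.08, hence k_gold = (0.38/0.08)^(1/0.62) ≈ 12.3436.
Output: y_gold = k_gold^0.38 = 12.3436^0.38 ≈ 2.5986.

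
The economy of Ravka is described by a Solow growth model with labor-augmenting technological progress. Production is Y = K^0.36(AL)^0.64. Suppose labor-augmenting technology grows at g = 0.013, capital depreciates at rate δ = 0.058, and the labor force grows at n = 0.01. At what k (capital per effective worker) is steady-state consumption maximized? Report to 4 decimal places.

Capital per effective worker breaks even when investment replaces (n + g + δ)·k; here n + g + δ = 0.081.
At the golden rule the marginal product of capital equals n+g+δ: 0.36·k^(0.36−1) = 0.081. Solving, k_gold = (0.36/0.081)^(1/0.64) ≈ 10.2852.

k_gold ≈ 10.2852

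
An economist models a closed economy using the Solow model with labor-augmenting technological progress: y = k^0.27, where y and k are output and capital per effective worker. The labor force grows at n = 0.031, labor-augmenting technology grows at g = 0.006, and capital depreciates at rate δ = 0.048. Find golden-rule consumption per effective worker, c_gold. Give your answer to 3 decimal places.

n + g + δ = 0.031 + 0.006 + 0.048 = 0.085.
Maximizing c = f(k) − (n+g+δ)·k gives f'(k) = n+g+δ, i.e. 0.27·k^(0.27−1) = 0.085, so k_gold = (0.27/0.085)^(1/0.73) ≈ 4.8707.
y_gold = 4.8707^0.27 ≈ 1.5334.
c_gold = y_gold − (n+g+δ)·k_gold = 1.5334 − 0.085·4.8707 ≈ 1.1194.

c_gold ≈ 1.119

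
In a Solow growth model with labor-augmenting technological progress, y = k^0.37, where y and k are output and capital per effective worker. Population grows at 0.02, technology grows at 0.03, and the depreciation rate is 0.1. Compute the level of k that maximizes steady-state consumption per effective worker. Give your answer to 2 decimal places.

The effective depreciation rate is n + g + δ = 0.02 + 0.03 + 0.1 = 0.15.
Golden rule sets MPK = n+g+δ: 0.37·k^(0.37−1) = 0.15, so k_gold = (0.37/0.15)^(1/0.63) ≈ 4.1918.

k_gold ≈ 4.19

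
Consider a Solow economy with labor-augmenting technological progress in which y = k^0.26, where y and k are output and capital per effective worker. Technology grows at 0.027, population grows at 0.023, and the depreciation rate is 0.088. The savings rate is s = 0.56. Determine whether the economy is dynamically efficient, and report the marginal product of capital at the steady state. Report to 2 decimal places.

Break-even investment rate: n + g + δ = 0.023 + 0.027 + 0.088 = 0.138.
Steady-state k*: s·k^0.26 = 0.138·k gives k* = (0.56/0.138)^(1/0.74) ≈ 6.6380.
MPK = 0.26·6.6380^(-0.74) ≈ 0.0641.
MPK < n+g+δ = 0.138, so the economy is dynamically inefficient (over-saving).

dynamically inefficient; MPK ≈ 0.06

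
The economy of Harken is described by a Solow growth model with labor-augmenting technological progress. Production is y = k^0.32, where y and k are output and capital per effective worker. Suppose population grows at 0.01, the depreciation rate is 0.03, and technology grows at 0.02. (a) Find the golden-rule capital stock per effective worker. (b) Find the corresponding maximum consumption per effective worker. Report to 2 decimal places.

Break-even investment rate: n + g + δ = 0.01 + 0.02 + 0.03 = 0.06.
Setting f'(k) = n+g+δ gives 0.32·k^(0.32−1) = 0.06, hence k_gold = (0.32/0.06)^(1/0.68) ≈ 11.7251.
y_gold = 11.7251^0.32 ≈ 2.1985; c_gold = y_gold − 0.06·k_gold ≈ 1.4949.

(a) k_gold ≈ 11.73; (b) c_gold ≈ 1.49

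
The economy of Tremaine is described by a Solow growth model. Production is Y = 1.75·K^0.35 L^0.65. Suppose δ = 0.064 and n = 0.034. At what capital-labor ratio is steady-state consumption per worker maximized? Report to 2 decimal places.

k_gold ≈ 16.77

Capital per worker breaks even when investment replaces (n + δ)·k; here n + δ = 0.098.
Maximizing c = f(k) − (n+δ)·k gives f'(k) = n+δ, i.e. 0.35·1.75·k^(0.35−1) = 0.098, so k_gold = (0.35·1.75/0.098)^(1/0.65) ≈ 16.7661.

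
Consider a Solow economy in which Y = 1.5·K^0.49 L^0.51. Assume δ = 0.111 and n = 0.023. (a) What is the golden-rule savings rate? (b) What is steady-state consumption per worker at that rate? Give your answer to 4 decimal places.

(a) s_gold = 0.4900; (b) c_gold ≈ 3.9252

n + δ = 0.023 + 0.111 = 0.134.
For Cobb-Douglas, s_gold equals capital's share: s_gold = 0.49.
At the golden rule the marginal product of capital equals n+δ: 0.49·1.5·k^(0.49−1) = 0.134. Solving, k_gold = (0.49·1.5/0.134)^(1/0.51) ≈ 28.1435.
y_gold = 1.5·28.1435^0.49 ≈ 7.6964; c_gold = (1−0.49)·y_gold ≈ 3.9252.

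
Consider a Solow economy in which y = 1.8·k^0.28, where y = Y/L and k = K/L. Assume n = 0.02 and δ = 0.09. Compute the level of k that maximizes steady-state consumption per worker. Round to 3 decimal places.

k_gold ≈ 8.281

The effective depreciation rate is n + δ = 0.02 + 0.09 = 0.11.
Setting f'(k) = n+δ gives 0.28·1.8·k^(0.28−1) = 0.11, hence k_gold = (0.28·1.8/0.11)^(1/0.72) ≈ 8.2815.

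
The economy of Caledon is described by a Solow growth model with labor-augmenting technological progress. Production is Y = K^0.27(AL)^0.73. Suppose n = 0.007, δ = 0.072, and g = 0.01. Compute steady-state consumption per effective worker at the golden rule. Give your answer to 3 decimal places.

c_gold ≈ 1.100

Break-even investment rate: n + g + δ = 0.007 + 0.01 + 0.072 = 0.089.
Golden rule sets MPK = n+g+δ: 0.27·k^(0.27−1) = 0.089, so k_gold = (0.27/0.089)^(1/0.73) ≈ 4.5734.
y_gold = 4.5734^0.27 ≈ 1.5075.
c_gold = y_gold − (n+g+δ)·k_gold = 1.5075 − 0.089·4.5734 ≈ 1.1005.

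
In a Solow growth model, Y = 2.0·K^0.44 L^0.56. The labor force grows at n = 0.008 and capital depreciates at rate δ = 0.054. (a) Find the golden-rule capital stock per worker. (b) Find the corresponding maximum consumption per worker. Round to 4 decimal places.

n + δ = 0.008 + 0.054 = 0.062.
Maximizing c = f(k) − (n+δ)·k gives f'(k) = n+δ, i.e. 0.44·2.0·k^(0.44−1) = 0.062, so k_gold = (0.44·2.0/0.062)^(1/0.56) ≈ 114.1052.
y_gold = 2.0·114.1052^0.44 ≈ 16.0785; c_gold = y_gold − 0.062·k_gold ≈ 9.0039.

(a) k_gold ≈ 114.1052; (b) c_gold ≈ 9.0039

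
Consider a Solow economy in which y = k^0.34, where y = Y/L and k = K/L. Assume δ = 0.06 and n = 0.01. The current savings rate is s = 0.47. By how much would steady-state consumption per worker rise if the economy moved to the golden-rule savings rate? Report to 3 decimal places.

n + δ = 0.01 + 0.06 = 0.07.
Current steady state (s = 0.47): k* = (0.47/0.07)^(1/0.66) ≈ 17.9073, y* = 17.9073^0.34 ≈ 2.6670, c* = (1−0.47)·2.6670 ≈ 1.4135.
Golden rule sets MPK = n+δ: 0.34·k^(0.34−1) = 0.07, so k_gold = (0.34/0.07)^(1/0.66) ≈ 10.9641.
y_gold = 10.9641^0.34 ≈ 2.2573, c_gold = y_gold − 0.07·k_gold ≈ 1.4898.
Gain: Δc = 1.4898 − 1.4135 ≈ 0.0763.

Δc ≈ 0.076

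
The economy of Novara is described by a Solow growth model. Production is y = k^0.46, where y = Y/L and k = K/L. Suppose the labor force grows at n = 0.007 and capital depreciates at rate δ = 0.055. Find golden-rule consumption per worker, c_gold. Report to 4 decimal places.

n + δ = 0.007 + 0.055 = 0.062.
Maximizing c = f(k) − (n+δ)·k gives f'(k) = n+δ, i.e. 0.46·k^(0.46−1) = 0.062, so k_gold = (0.46/0.062)^(1/0.54) ≈ 40.9062.
y_gold = 40.9062^0.46 ≈ 5.5134.
c_gold = y_gold − (n+δ)·k_gold = 5.5134 − 0.062·40.9062 ≈ 2.9773.

c_gold ≈ 2.9773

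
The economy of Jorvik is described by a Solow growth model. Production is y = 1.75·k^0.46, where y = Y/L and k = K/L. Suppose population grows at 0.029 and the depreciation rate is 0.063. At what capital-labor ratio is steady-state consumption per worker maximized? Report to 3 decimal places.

k_gold ≈ 55.521

Break-even investment rate: n + δ = 0.029 + 0.063 = 0.092.
Maximizing c = f(k) − (n+δ)·k gives f'(k) = n+δ, i.e. 0.46·1.75·k^(0.46−1) = 0.092, so k_gold = (0.46·1.75/0.092)^(1/0.54) ≈ 55.5213.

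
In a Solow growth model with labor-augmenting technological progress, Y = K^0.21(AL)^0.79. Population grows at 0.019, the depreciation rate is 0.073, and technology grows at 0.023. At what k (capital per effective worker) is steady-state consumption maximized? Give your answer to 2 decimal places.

The effective depreciation rate is n + g + δ = 0.019 + 0.023 + 0.073 = 0.115.
Golden rule sets MPK = n+g+δ: 0.21·k^(0.21−1) = 0.115, so k_gold = (0.21/0.115)^(1/0.79) ≈ 2.1431.

k_gold ≈ 2.14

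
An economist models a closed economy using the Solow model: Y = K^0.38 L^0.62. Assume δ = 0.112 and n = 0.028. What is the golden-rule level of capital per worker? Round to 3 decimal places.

k_gold ≈ 5.005

Capital per worker breaks even when investment replaces (n + δ)·k; here n + δ = 0.14.
Maximizing c = f(k) − (n+δ)·k gives f'(k) = n+δ, i.e. 0.38·k^(0.38−1) = 0.14, so k_gold = (0.38/0.14)^(1/0.62) ≈ 5.0055.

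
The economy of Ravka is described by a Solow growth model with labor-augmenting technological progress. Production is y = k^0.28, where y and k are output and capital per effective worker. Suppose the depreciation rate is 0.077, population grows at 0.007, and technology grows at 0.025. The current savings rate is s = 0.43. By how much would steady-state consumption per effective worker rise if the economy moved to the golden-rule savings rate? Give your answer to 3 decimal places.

Capital per effective worker breaks even when investment replaces (n + g + δ)·k; here n + g + δ = 0.109.
Current steady state (s = 0.43): k* = (0.43/0.109)^(1/0.72) ≈ 6.7272, y* = 6.7272^0.28 ≈ 1.7053, c* = (1−0.43)·1.7053 ≈ 0.9720.
Setting f'(k) = n+g+δ gives 0.28·k^(0.28−1) = 0.109, hence k_gold = (0.28/0.109)^(1/0.72) ≈ 3.7074.
y_gold = 3.7074^0.28 ≈ 1.4432, c_gold = y_gold − 0.109·k_gold ≈ 1.0391.
Gain: Δc = 1.0391 − 0.9720 ≈ 0.0671.

Δc ≈ 0.067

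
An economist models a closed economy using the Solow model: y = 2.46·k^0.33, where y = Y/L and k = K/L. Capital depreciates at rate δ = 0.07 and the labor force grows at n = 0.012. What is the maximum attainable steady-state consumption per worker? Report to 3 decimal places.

The effective depreciation rate is n + δ = 0.012 + 0.07 = 0.082.
Maximizing c = f(k) − (n+δ)·k gives f'(k) = n+δ, i.e. 0.33·2.46·k^(0.33−1) = 0.082, so k_gold = (0.33·2.46/0.082)^(1/0.67) ≈ 30.6212.
y_gold = 2.46·30.6212^0.33 ≈ 7.6089.
c_gold = y_gold − (n+δ)·k_gold = 7.6089 − 0.082·30.6212 ≈ 5.0980.

c_gold ≈ 5.098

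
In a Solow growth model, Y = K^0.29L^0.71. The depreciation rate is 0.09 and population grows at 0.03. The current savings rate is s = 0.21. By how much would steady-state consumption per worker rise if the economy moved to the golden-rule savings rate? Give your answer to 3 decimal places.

Capital per worker breaks even when investment replaces (n + δ)·k; here n + δ = 0.12.
Current steady state (s = 0.21): k* = (0.21/0.12)^(1/0.71) ≈ 2.1994, y* = 2.1994^0.29 ≈ 1.2568, c* = (1−0.21)·1.2568 ≈ 0.9929.
Maximizing c = f(k) − (n+δ)·k gives f'(k) = n+δ, i.e. 0.29·k^(0.29−1) = 0.12, so k_gold = (0.29/0.12)^(1/0.71) ≈ 3.4653.
y_gold = 3.4653^0.29 ≈ 1.4339, c_gold = y_gold − 0.12·k_gold ≈ 1.0181.
Gain: Δc = 1.0181 − 0.9929 ≈ 0.0252.

Δc ≈ 0.025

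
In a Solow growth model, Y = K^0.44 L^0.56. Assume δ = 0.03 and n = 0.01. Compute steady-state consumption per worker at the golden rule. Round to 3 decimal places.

Capital per worker breaks even when investment replaces (n + δ)·k; here n + δ = 0.04.
Maximizing c = f(k) − (n+δ)·k gives f'(k) = n+δ, i.e. 0.44·k^(0.44−1) = 0.04, so k_gold = (0.44/0.04)^(1/0.56) ≈ 72.3819.
y_gold = 72.3819^0.44 ≈ 6.5802.
c_gold = y_gold − (n+δ)·k_gold = 6.5802 − 0.04·72.3819 ≈ 3.6849.

c_gold ≈ 3.685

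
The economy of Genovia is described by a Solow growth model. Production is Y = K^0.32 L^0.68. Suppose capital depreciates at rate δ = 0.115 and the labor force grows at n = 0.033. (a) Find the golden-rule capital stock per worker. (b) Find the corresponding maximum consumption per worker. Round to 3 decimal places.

Capital per worker breaks even when investment replaces (n + δ)·k; here n + δ = 0.148.
Maximizing c = f(k) − (n+δ)·k gives f'(k) = n+δ, i.e. 0.32·k^(0.32−1) = 0.148, so k_gold = (0.32/0.148)^(1/0.68) ≈ 3.1080.
y_gold = 3.1080^0.32 ≈ 1.4375; c_gold = y_gold − 0.148·k_gold ≈ 0.9775.

(a) k_gold ≈ 3.108; (b) c_gold ≈ 0.977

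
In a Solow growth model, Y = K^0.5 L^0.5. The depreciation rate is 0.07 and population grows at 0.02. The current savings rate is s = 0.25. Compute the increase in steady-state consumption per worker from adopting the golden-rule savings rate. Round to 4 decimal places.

Δc ≈ 0.6944

n + δ = 0.02 + 0.07 = 0.09.
Current steady state (s = 0.25): k* = (0.25/0.09)^(1/0.5) ≈ 7.7160, y* = 7.7160^0.5 ≈ 2.7778, c* = (1−0.25)·2.7778 ≈ 2.0833.
Setting f'(k) = n+δ gives 0.5·k^(0.5−1) = 0.09, hence k_gold = (0.5/0.09)^(1/0.5) ≈ 30.8642.
y_gold = 30.8642^0.5 ≈ 5.5556, c_gold = y_gold − 0.09·k_gold ≈ 2.7778.
Gain: Δc = 2.7778 − 2.0833 ≈ 0.6944.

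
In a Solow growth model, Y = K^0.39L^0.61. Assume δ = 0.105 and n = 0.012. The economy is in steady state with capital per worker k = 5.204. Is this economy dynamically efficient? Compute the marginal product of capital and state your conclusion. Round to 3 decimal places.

dynamically efficient; MPK ≈ 0.143

Break-even investment rate: n + δ = 0.012 + 0.105 = 0.117.
MPK = 0.39·k^(0.39−1) = 0.39·5.204^(-0.61) ≈ 0.1426.
MPK > 0.117, so the economy is dynamically efficient (under-saving).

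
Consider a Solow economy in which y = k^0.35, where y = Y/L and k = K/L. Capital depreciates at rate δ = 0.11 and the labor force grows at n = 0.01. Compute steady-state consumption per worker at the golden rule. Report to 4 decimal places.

Break-even investment rate: n + δ = 0.01 + 0.11 = 0.12.
Golden rule sets MPK = n+δ: 0.35·k^(0.35−1) = 0.12, so k_gold = (0.35/0.12)^(1/0.65) ≈ 5.1905.
y_gold = 5.1905^0.35 ≈ 1.7796.
c_gold = y_gold − (n+δ)·k_gold = 1.7796 − 0.12·5.1905 ≈ 1.1567.

c_gold ≈ 1.1567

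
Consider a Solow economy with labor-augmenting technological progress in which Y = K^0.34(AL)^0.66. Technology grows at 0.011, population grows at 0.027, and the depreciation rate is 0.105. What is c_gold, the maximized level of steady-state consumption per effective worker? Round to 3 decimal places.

c_gold ≈ 1.031

n + g + δ = 0.027 + 0.011 + 0.105 = 0.143.
Golden rule sets MPK = n+g+δ: 0.34·k^(0.34−1) = 0.143, so k_gold = (0.34/0.143)^(1/0.66) ≈ 3.7146.
y_gold = 3.7146^0.34 ≈ 1.5623.
c_gold = y_gold − (n+g+δ)·k_gold = 1.5623 − 0.143·3.7146 ≈ 1.0311.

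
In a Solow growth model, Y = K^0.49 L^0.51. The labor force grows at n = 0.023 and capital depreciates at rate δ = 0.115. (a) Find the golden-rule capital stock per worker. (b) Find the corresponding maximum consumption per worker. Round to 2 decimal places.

(a) k_gold ≈ 12.00; (b) c_gold ≈ 1.72

Capital per worker breaks even when investment replaces (n + δ)·k; here n + δ = 0.138.
At the golden rule the marginal product of capital equals n+δ: 0.49·k^(0.49−1) = 0.138. Solving, k_gold = (0.49/0.138)^(1/0.51) ≈ 11.9965.
y_gold = 11.9965^0.49 ≈ 3.3786; c_gold = y_gold − 0.138·k_gold ≈ 1.7231.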